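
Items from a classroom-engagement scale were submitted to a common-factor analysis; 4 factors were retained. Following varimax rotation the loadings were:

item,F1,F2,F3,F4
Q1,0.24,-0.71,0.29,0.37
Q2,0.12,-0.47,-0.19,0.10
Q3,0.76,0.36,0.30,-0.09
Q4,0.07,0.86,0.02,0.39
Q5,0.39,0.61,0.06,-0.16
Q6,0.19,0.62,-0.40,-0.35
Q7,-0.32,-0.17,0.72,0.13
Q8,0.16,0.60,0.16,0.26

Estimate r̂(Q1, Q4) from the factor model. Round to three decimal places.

-0.444

r̂ = Σ λ_i·λ_j across factors = (0.24)(0.07) + (-0.71)(0.86) + (0.29)(0.02) + (0.37)(0.39)
  = +0.0168 -0.6106 +0.0058 +0.1443 = -0.4437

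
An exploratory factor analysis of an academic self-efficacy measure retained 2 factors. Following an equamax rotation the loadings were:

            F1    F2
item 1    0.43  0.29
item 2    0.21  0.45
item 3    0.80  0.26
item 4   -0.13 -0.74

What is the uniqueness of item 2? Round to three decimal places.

0.753

h² = 0.21² + 0.45² = 0.0441 + 0.2025 = 0.2466
Uniqueness u² = 1 − h² = 1 − 0.2466 = 0.7534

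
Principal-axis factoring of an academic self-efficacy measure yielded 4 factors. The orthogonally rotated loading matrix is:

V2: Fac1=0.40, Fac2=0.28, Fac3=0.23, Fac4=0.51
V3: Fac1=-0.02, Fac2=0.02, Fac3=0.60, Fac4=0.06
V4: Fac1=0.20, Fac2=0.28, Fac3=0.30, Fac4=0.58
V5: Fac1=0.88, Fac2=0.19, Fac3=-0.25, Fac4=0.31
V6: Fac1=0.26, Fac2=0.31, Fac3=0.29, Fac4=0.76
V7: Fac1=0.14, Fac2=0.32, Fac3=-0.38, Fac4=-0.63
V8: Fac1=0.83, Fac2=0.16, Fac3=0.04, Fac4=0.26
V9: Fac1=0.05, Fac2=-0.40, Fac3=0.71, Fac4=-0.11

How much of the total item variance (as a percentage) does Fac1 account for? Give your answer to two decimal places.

SS loadings for Fac1 = 0.40² + (-0.02)² + 0.20² + 0.88² + 0.26² + 0.14² + 0.83² + 0.05² = 1.7534
With 8 standardized items, total variance = 8. Proportion = 1.7534/8 = 0.2192 → 21.92%.

21.92%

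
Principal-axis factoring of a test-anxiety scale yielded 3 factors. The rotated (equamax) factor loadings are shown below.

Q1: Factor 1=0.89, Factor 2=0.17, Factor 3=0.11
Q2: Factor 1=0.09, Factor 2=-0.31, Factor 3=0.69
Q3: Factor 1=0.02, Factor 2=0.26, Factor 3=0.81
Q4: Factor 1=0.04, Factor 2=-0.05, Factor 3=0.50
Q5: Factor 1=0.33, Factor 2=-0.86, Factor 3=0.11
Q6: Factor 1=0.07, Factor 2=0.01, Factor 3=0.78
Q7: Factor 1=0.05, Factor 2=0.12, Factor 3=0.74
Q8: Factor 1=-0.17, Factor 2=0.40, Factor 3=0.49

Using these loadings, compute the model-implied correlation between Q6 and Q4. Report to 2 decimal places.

0.39

r̂ = Σ λ_i·λ_j across factors = (0.07)(0.04) + (0.01)(-0.05) + (0.78)(0.50)
  = +0.0028 -0.0005 +0.3900 = 0.3923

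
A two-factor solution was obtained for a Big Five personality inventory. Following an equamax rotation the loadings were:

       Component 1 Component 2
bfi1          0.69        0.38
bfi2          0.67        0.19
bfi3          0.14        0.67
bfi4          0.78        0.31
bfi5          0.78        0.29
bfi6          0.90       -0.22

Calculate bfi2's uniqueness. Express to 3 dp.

h² = 0.67² + 0.19² = 0.4489 + 0.0361 = 0.4850
Uniqueness u² = 1 − h² = 1 − 0.4850 = 0.5150

0.515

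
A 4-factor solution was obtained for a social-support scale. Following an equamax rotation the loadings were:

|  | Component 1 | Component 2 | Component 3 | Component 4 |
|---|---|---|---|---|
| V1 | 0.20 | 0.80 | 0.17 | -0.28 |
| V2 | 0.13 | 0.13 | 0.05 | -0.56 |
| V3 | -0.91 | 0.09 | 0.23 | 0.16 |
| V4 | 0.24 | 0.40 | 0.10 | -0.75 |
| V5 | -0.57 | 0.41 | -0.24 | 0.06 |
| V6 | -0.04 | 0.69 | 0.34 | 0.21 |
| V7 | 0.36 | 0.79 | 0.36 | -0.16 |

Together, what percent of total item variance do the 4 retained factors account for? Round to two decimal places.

70.61%

Communalities: 0.7873, 0.3499, 0.9147, 0.7901, 0.5542, 0.6374, 0.9089; Σh² = 4.9425.
Total variance with 7 standardized items is 7, so the solution explains 4.9425/7 = 0.7061 = 70.61%.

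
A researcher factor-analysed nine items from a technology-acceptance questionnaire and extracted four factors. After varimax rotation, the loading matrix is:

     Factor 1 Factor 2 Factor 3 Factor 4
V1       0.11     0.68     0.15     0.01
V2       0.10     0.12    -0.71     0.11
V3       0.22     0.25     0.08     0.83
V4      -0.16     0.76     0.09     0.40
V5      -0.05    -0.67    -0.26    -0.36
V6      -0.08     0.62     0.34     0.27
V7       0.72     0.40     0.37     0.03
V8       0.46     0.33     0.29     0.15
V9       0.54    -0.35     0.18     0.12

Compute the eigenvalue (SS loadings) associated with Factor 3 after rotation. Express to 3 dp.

SS loadings for Factor 3 = 0.15² + (-0.71)² + 0.08² + 0.09² + (-0.26)² + 0.34² + 0.37² + 0.29² + 0.18² = 0.0225 + 0.5041 + 0.0064 + 0.0081 + 0.0676 + 0.1156 + 0.1369 + 0.0841 + 0.0324 = 0.9777

0.978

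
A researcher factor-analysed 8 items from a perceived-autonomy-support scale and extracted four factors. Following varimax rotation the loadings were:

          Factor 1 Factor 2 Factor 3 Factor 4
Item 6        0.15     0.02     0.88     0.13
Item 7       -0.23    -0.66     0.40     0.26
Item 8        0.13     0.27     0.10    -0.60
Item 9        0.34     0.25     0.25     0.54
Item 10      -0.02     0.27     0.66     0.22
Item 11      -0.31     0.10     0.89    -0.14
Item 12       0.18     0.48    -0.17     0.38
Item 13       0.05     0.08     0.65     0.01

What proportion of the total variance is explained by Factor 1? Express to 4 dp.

0.0424

SS loadings for Factor 1 = 0.15² + (-0.23)² + 0.13² + 0.34² + (-0.02)² + (-0.31)² + 0.18² + 0.05² = 0.3393
Proportion of variance = 0.3393 / 8 = 0.0424.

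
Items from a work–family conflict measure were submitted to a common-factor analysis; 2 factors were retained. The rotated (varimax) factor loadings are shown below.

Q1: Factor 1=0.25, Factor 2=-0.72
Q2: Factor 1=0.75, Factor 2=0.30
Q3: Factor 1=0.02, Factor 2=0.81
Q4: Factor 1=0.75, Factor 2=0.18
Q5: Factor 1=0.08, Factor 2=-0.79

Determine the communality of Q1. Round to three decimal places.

0.581

h² = 0.25² + (-0.72)² = 0.0625 + 0.5184 = 0.5809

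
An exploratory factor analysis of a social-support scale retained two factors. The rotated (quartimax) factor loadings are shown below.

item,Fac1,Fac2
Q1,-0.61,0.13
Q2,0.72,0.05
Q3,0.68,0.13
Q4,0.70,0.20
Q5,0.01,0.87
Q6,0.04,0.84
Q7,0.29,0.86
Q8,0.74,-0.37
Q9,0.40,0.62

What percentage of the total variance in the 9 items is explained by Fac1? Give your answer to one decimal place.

29.3%

SS loadings for Fac1 = (-0.61)² + 0.72² + 0.68² + 0.70² + 0.01² + 0.04² + 0.29² + 0.74² + 0.40² = 2.6363
With 9 standardized items, total variance = 9. Proportion = 2.6363/9 = 0.2929 → 29.29%.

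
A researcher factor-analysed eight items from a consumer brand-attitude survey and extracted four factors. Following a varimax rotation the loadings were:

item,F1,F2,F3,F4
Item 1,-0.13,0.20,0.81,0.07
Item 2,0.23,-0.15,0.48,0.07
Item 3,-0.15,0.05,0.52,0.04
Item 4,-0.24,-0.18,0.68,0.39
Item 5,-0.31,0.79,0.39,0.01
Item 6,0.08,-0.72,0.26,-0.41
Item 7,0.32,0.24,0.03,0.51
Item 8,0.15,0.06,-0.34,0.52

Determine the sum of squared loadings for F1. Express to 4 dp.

SS loadings for F1 = (-0.13)² + 0.23² + (-0.15)² + (-0.24)² + (-0.31)² + 0.08² + 0.32² + 0.15² = 0.0169 + 0.0529 + 0.0225 + 0.0576 + 0.0961 + 0.0064 + 0.1024 + 0.0225 = 0.3773

0.3773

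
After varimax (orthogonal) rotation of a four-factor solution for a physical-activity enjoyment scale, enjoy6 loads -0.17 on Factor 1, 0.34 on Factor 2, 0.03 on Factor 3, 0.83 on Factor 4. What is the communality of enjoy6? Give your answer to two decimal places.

0.83

h² = (-0.17)² + 0.34² + 0.03² + 0.83² = 0.0289 + 0.1156 + 0.0009 + 0.6889 = 0.8343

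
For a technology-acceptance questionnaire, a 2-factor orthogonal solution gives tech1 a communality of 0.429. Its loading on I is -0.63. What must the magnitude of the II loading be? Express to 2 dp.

0.18

Under orthogonal rotation h² = Σλ², so λ_II² = h² − (0.3969) = 0.429 − 0.3969 = 0.0321.
|λ| = √0.0321 = 0.1792.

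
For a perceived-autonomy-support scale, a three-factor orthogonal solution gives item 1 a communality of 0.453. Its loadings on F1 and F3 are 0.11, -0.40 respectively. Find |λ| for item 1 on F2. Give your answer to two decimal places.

Under orthogonal rotation h² = Σλ², so λ_F2² = h² − (0.1721) = 0.453 − 0.1721 = 0.2809.
|λ| = √0.2809 = 0.5300.

0.53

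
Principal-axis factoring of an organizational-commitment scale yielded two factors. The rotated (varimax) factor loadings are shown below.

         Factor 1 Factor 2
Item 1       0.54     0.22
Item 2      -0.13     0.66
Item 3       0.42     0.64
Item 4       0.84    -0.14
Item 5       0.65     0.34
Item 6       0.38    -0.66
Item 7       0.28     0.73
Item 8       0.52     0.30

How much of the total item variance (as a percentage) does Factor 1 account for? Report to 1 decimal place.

26.3%

SS loadings for Factor 1 = 0.54² + (-0.13)² + 0.42² + 0.84² + 0.65² + 0.38² + 0.28² + 0.52² = 2.1062
With 8 standardized items, total variance = 8. Proportion = 2.1062/8 = 0.2633 → 26.33%.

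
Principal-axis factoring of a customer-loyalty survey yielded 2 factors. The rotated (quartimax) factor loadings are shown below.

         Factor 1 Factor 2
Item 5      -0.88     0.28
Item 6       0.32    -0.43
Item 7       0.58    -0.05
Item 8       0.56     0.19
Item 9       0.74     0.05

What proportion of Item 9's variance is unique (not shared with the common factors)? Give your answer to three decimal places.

h² = 0.74² + 0.05² = 0.5476 + 0.0025 = 0.5501
Uniqueness u² = 1 − h² = 1 − 0.5501 = 0.4499

0.450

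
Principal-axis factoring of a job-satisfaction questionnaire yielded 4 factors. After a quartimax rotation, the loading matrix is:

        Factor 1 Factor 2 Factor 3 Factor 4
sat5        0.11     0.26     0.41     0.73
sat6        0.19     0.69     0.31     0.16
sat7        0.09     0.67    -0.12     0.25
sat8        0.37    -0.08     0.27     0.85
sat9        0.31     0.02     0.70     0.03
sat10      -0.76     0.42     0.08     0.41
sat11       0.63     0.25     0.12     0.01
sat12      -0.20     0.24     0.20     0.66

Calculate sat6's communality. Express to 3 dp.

h² = 0.19² + 0.69² + 0.31² + 0.16² = 0.0361 + 0.4761 + 0.0961 + 0.0256 = 0.6339

0.634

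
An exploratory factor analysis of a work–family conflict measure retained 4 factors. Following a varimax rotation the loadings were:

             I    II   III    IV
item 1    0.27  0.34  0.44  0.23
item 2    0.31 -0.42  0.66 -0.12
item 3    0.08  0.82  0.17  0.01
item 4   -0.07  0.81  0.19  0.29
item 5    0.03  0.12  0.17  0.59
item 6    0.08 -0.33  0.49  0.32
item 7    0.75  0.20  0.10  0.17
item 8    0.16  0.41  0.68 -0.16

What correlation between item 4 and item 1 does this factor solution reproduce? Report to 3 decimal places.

r̂ = Σ λ_i·λ_j across factors = (-0.07)(0.27) + (0.81)(0.34) + (0.19)(0.44) + (0.29)(0.23)
  = -0.0189 +0.2754 +0.0836 +0.0667 = 0.4068

0.407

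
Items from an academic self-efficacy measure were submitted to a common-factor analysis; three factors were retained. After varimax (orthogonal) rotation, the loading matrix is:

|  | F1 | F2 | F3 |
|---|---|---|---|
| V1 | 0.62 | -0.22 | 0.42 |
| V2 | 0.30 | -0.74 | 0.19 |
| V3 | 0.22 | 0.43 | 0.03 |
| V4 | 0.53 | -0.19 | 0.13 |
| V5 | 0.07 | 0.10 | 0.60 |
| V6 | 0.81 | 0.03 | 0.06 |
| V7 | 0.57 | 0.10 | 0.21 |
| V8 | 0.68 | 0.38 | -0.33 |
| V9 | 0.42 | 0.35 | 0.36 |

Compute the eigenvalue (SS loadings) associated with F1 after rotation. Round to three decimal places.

SS loadings for F1 = 0.62² + 0.30² + 0.22² + 0.53² + 0.07² + 0.81² + 0.57² + 0.68² + 0.42² = 0.3844 + 0.0900 + 0.0484 + 0.2809 + 0.0049 + 0.6561 + 0.3249 + 0.4624 + 0.1764 = 2.4284

2.428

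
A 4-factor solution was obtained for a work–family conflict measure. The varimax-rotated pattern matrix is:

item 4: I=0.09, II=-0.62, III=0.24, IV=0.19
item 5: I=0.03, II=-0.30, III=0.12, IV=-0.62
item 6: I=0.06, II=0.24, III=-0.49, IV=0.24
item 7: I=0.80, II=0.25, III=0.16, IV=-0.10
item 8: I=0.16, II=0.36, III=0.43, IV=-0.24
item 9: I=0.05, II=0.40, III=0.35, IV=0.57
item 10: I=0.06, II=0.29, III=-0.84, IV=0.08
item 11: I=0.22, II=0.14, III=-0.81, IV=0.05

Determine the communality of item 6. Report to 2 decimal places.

h² = 0.06² + 0.24² + (-0.49)² + 0.24² = 0.0036 + 0.0576 + 0.2401 + 0.0576 = 0.3589

0.36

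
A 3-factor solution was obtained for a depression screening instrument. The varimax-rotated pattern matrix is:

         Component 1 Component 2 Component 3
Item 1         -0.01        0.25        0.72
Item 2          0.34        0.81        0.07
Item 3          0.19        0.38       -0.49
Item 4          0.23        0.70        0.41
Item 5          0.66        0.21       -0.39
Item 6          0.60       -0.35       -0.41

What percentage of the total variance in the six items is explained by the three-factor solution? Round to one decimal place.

62.9%

SS loadings by factor: 1.0003, 1.5196, 1.2517; total = 3.7716.
Total variance with 6 standardized items is 6, so the solution explains 3.7716/6 = 0.6286 = 62.86%.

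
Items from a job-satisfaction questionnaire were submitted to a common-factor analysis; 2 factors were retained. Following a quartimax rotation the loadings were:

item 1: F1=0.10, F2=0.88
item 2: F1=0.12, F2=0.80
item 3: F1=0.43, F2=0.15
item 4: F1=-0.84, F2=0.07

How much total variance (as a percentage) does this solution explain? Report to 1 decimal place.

Communalities: 0.7844, 0.6544, 0.2074, 0.7105; Σh² = 2.3567.
Total variance with 4 standardized items is 4, so the solution explains 2.3567/4 = 0.5892 = 58.92%.

58.9%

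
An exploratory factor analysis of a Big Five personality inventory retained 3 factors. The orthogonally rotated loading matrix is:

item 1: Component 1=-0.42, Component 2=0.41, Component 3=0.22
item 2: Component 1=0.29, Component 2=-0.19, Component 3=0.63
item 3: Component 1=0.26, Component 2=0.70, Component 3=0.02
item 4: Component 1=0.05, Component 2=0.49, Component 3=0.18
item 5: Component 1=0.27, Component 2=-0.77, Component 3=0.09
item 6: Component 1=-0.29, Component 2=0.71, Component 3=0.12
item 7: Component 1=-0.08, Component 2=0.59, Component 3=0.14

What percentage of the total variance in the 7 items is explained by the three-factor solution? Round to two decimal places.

48.48%

SS loadings by factor: 0.4940, 2.3794, 0.5202; total = 3.3936.
Total variance with 7 standardized items is 7, so the solution explains 3.3936/7 = 0.4848 = 48.48%.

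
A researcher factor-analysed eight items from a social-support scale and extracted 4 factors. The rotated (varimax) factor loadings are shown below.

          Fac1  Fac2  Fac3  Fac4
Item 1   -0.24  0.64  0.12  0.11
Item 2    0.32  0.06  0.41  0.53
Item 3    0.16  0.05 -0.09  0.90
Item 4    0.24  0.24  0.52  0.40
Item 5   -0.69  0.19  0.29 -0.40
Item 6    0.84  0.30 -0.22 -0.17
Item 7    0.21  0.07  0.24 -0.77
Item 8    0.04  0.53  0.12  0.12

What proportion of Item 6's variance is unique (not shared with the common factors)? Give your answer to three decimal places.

h² = 0.84² + 0.30² + (-0.22)² + (-0.17)² = 0.7056 + 0.0900 + 0.0484 + 0.0289 = 0.8729
Uniqueness u² = 1 − h² = 1 − 0.8729 = 0.1271

0.127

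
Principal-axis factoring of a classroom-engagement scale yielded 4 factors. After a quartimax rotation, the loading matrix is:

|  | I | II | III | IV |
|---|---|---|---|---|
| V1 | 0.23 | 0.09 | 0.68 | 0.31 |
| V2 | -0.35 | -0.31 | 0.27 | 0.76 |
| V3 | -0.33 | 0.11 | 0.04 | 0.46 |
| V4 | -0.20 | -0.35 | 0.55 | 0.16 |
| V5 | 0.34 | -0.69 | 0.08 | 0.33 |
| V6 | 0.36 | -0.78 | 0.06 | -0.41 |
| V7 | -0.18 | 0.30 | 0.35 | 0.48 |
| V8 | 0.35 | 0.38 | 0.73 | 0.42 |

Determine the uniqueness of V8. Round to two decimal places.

0.02

h² = 0.35² + 0.38² + 0.73² + 0.42² = 0.1225 + 0.1444 + 0.5329 + 0.1764 = 0.9762
Uniqueness u² = 1 − h² = 1 − 0.9762 = 0.0238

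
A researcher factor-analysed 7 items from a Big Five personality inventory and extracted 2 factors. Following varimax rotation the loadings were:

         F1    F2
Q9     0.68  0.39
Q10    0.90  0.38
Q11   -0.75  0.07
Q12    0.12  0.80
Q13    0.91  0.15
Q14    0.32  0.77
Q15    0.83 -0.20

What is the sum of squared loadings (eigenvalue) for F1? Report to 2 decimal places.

3.47

SS loadings for F1 = 0.68² + 0.90² + (-0.75)² + 0.12² + 0.91² + 0.32² + 0.83² = 0.4624 + 0.8100 + 0.5625 + 0.0144 + 0.8281 + 0.1024 + 0.6889 = 3.4687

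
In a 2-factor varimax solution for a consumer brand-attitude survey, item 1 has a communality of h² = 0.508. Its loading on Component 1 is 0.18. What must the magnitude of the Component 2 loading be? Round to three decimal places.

Under orthogonal rotation h² = Σλ², so λ_Component 2² = h² − (0.0324) = 0.508 − 0.0324 = 0.4756.
|λ| = √0.4756 = 0.6896.

0.690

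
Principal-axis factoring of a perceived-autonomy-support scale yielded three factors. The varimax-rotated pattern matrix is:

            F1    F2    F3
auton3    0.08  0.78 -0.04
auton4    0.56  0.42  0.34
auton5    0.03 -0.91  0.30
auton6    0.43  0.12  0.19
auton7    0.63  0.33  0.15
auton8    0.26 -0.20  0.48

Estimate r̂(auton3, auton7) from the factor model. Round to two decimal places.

r̂ = Σ λ_i·λ_j across factors = (0.08)(0.63) + (0.78)(0.33) + (-0.04)(0.15)
  = +0.0504 +0.2574 -0.0060 = 0.3018

0.30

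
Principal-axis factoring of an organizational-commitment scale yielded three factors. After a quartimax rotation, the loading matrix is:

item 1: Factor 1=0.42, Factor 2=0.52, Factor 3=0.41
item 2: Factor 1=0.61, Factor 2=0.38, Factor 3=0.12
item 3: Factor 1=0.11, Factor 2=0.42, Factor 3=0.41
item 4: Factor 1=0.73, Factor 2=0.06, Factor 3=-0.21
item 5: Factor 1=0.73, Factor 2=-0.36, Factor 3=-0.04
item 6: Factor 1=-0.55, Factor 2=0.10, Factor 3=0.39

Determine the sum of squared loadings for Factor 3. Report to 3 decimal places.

SS loadings for Factor 3 = 0.41² + 0.12² + 0.41² + (-0.21)² + (-0.04)² + 0.39² = 0.1681 + 0.0144 + 0.1681 + 0.0441 + 0.0016 + 0.1521 = 0.5484

0.548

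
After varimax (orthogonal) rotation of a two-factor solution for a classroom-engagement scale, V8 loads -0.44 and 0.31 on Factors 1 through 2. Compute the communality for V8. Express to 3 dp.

h² = (-0.44)² + 0.31² = 0.1936 + 0.0961 = 0.2897

0.290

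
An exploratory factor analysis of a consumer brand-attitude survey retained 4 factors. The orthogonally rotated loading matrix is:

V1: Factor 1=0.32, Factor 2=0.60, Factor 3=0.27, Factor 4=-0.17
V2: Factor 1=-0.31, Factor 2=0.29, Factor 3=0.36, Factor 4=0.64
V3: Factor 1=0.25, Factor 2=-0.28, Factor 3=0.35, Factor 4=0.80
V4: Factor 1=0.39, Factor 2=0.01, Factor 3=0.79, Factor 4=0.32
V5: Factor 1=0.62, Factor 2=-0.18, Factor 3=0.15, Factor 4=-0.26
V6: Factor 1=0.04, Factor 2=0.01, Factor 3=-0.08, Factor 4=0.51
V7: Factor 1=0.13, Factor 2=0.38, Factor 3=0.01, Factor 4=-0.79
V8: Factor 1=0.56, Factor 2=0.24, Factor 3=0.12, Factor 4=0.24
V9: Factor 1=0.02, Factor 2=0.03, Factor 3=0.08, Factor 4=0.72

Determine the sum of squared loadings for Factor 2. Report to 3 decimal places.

0.758

SS loadings for Factor 2 = 0.60² + 0.29² + (-0.28)² + 0.01² + (-0.18)² + 0.01² + 0.38² + 0.24² + 0.03² = 0.3600 + 0.0841 + 0.0784 + 0.0001 + 0.0324 + 0.0001 + 0.1444 + 0.0576 + 0.0009 = 0.7580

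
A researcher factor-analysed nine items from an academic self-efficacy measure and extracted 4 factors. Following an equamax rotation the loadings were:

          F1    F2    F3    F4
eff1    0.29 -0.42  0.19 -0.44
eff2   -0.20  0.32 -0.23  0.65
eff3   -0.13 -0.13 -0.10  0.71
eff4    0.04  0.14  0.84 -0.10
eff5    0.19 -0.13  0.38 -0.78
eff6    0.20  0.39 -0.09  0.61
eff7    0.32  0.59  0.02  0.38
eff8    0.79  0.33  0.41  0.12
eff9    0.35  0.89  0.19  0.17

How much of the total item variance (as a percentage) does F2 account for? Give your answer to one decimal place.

SS loadings for F2 = (-0.42)² + 0.32² + (-0.13)² + 0.14² + (-0.13)² + 0.39² + 0.59² + 0.33² + 0.89² = 1.7334
With 9 standardized items, total variance = 9. Proportion = 1.7334/9 = 0.1926 → 19.26%.

19.3%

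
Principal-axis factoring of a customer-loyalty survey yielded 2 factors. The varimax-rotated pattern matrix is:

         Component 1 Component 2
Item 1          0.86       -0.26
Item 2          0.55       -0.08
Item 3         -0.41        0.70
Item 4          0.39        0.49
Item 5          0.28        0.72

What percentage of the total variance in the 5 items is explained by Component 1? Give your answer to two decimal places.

28.81%

SS loadings for Component 1 = 0.86² + 0.55² + (-0.41)² + 0.39² + 0.28² = 1.4407
With 5 standardized items, total variance = 5. Proportion = 1.4407/5 = 0.2881 → 28.81%.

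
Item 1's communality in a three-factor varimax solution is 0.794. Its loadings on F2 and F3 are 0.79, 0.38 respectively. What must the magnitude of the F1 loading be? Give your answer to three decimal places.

Under orthogonal rotation h² = Σλ², so λ_F1² = h² − (0.7685) = 0.794 − 0.7685 = 0.0255.
|λ| = √0.0255 = 0.1597.

0.160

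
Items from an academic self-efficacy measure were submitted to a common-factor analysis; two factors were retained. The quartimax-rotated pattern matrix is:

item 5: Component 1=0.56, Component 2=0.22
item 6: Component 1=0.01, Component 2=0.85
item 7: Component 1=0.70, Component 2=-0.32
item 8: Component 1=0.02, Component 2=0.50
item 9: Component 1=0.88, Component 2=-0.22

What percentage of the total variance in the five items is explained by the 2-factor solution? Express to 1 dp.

SS loadings by factor: 1.5785, 1.1717; total = 2.7502.
Total variance with 5 standardized items is 5, so the solution explains 2.7502/5 = 0.5500 = 55.00%.

55.0%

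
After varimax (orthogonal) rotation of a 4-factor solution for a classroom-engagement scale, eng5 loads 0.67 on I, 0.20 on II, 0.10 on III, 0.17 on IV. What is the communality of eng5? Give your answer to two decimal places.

0.53

h² = 0.67² + 0.20² + 0.10² + 0.17² = 0.4489 + 0.0400 + 0.0100 + 0.0289 = 0.5278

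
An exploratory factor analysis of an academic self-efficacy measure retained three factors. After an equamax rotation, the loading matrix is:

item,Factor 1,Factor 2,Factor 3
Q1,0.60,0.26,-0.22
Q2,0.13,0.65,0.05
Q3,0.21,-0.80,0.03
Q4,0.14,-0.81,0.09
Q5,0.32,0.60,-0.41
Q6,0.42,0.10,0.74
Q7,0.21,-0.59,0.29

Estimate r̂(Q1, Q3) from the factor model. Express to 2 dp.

r̂ = Σ λ_i·λ_j across factors = (0.60)(0.21) + (0.26)(-0.80) + (-0.22)(0.03)
  = +0.1260 -0.2080 -0.0066 = -0.0886

-0.09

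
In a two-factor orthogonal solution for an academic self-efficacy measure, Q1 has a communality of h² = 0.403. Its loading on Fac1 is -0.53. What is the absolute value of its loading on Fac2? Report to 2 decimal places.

0.35

Under orthogonal rotation h² = Σλ², so λ_Fac2² = h² − (0.2809) = 0.403 − 0.2809 = 0.1221.
|λ| = √0.1221 = 0.3494.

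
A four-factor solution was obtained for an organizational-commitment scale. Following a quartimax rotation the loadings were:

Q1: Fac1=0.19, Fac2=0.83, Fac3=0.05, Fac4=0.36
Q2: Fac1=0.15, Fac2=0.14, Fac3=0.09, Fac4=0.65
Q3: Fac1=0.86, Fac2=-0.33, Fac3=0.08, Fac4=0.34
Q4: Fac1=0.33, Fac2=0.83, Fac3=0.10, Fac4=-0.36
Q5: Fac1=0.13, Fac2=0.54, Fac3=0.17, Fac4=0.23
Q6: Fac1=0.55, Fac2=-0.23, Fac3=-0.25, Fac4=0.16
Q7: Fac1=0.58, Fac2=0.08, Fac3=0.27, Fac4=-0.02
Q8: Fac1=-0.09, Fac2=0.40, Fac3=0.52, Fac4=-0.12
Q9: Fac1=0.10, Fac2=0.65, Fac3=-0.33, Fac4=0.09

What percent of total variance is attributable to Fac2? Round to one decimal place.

27.1%

SS loadings for Fac2 = 0.83² + 0.14² + (-0.33)² + 0.83² + 0.54² + (-0.23)² + 0.08² + 0.40² + 0.65² = 2.4397
With 9 standardized items, total variance = 9. Proportion = 2.4397/9 = 0.2711 → 27.11%.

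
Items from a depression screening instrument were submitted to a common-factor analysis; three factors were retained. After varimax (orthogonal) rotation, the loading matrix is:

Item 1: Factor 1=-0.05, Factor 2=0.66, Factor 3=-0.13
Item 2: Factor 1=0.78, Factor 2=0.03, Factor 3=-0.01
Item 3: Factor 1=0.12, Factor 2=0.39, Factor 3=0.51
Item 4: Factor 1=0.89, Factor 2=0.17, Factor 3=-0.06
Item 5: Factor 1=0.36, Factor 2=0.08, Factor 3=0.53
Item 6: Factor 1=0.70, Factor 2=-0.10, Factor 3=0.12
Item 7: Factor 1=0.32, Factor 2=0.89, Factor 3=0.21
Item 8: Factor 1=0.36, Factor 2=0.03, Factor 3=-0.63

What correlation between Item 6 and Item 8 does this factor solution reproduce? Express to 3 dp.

0.173

r̂ = Σ λ_i·λ_j across factors = (0.70)(0.36) + (-0.10)(0.03) + (0.12)(-0.63)
  = +0.2520 -0.0030 -0.0756 = 0.1734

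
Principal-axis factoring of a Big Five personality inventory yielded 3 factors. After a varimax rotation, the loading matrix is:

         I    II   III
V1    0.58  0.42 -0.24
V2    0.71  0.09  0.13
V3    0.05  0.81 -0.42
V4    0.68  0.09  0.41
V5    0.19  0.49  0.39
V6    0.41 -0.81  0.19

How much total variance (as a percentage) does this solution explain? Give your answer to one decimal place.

64.4%

Communalities: 0.5704, 0.5291, 0.8350, 0.6386, 0.4283, 0.8603; Σh² = 3.8617.
Total variance with 6 standardized items is 6, so the solution explains 3.8617/6 = 0.6436 = 64.36%.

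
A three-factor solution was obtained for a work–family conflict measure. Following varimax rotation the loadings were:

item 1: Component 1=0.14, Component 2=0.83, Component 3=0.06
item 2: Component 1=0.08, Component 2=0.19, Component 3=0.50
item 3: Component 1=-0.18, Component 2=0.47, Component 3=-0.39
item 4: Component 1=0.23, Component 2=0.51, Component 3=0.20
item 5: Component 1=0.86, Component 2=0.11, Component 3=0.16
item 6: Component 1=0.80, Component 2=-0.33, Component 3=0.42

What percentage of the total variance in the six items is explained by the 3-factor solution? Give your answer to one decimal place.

57.8%

SS loadings by factor: 1.4909, 1.3270, 0.6477; total = 3.4656.
Total variance with 6 standardized items is 6, so the solution explains 3.4656/6 = 0.5776 = 57.76%.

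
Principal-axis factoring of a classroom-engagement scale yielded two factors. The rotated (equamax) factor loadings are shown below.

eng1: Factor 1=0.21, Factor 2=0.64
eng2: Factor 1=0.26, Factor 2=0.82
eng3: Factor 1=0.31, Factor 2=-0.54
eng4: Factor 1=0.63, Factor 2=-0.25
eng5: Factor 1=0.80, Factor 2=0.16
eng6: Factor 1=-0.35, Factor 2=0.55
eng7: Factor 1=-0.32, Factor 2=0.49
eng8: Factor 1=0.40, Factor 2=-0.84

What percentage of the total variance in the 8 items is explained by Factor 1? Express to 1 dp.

SS loadings for Factor 1 = 0.21² + 0.26² + 0.31² + 0.63² + 0.80² + (-0.35)² + (-0.32)² + 0.40² = 1.6296
With 8 standardized items, total variance = 8. Proportion = 1.6296/8 = 0.2037 → 20.37%.

20.4%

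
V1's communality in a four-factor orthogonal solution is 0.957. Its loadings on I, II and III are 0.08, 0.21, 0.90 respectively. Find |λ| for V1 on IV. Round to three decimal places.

Under orthogonal rotation h² = Σλ², so λ_IV² = h² − (0.8605) = 0.957 − 0.8605 = 0.0965.
|λ| = √0.0965 = 0.3106.

0.311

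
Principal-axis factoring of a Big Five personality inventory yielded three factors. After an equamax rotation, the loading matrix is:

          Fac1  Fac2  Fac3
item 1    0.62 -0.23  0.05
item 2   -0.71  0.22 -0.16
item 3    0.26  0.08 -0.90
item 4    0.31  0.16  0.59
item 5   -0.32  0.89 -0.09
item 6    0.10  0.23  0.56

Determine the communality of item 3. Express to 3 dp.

h² = 0.26² + 0.08² + (-0.90)² = 0.0676 + 0.0064 + 0.8100 = 0.8840

0.884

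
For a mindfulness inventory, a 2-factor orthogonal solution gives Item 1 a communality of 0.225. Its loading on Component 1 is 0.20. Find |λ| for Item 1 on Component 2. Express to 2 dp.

0.43

Under orthogonal rotation h² = Σλ², so λ_Component 2² = h² − (0.0400) = 0.225 − 0.0400 = 0.1850.
|λ| = √0.1850 = 0.4301.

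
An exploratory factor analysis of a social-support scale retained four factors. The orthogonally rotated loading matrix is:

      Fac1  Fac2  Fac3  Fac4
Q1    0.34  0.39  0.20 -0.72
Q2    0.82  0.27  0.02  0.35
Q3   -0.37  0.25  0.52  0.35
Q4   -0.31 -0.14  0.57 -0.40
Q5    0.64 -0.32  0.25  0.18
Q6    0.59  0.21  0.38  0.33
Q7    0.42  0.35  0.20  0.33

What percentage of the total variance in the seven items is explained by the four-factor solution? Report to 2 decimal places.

Communalities: 0.8261, 0.8682, 0.5923, 0.6006, 0.6069, 0.6455, 0.4478; Σh² = 4.5874.
Total variance with 7 standardized items is 7, so the solution explains 4.5874/7 = 0.6553 = 65.53%.

65.53%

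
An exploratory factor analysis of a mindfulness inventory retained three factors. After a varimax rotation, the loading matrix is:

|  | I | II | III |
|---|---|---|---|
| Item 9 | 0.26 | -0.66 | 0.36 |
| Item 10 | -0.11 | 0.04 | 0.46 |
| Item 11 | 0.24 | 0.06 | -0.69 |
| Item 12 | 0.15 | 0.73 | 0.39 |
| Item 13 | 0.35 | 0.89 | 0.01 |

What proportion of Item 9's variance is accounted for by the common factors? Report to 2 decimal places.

h² = 0.26² + (-0.66)² + 0.36² = 0.0676 + 0.4356 + 0.1296 = 0.6328

0.63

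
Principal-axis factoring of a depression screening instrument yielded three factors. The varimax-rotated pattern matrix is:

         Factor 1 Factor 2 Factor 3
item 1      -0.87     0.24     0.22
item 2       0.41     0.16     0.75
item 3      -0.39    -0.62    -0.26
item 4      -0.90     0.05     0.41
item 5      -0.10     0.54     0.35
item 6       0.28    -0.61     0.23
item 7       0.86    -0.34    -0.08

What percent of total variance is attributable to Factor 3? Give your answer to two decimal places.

SS loadings for Factor 3 = 0.22² + 0.75² + (-0.26)² + 0.41² + 0.35² + 0.23² + (-0.08)² = 1.0284
With 7 standardized items, total variance = 7. Proportion = 1.0284/7 = 0.1469 → 14.69%.

14.69%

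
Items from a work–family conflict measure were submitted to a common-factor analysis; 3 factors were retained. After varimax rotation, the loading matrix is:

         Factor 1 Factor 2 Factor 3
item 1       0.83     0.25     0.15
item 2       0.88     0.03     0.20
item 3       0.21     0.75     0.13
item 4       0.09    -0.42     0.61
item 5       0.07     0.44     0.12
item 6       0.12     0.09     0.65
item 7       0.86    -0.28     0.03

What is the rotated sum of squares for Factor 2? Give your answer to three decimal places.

SS loadings for Factor 2 = 0.25² + 0.03² + 0.75² + (-0.42)² + 0.44² + 0.09² + (-0.28)² = 0.0625 + 0.0009 + 0.5625 + 0.1764 + 0.1936 + 0.0081 + 0.0784 = 1.0824

1.082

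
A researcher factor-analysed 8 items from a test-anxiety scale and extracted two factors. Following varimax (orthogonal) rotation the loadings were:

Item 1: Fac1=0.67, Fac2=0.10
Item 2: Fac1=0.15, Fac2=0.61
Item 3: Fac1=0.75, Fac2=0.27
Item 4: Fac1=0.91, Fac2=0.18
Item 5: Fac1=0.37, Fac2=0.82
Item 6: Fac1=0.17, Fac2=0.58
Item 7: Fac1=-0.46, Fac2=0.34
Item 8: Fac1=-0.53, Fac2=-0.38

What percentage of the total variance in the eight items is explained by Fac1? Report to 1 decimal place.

31.5%

SS loadings for Fac1 = 0.67² + 0.15² + 0.75² + 0.91² + 0.37² + 0.17² + (-0.46)² + (-0.53)² = 2.5203
With 8 standardized items, total variance = 8. Proportion = 2.5203/8 = 0.3150 → 31.50%.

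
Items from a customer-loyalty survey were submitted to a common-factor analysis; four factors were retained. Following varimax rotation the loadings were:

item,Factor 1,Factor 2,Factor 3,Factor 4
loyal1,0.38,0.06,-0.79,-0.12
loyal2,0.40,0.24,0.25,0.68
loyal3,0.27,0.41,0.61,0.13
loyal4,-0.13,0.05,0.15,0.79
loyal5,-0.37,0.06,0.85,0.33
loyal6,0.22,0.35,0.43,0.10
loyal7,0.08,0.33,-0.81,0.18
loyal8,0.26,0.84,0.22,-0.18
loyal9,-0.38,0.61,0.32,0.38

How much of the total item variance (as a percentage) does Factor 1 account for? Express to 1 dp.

8.9%

SS loadings for Factor 1 = 0.38² + 0.40² + 0.27² + (-0.13)² + (-0.37)² + 0.22² + 0.08² + 0.26² + (-0.38)² = 0.7979
With 9 standardized items, total variance = 9. Proportion = 0.7979/9 = 0.0887 → 8.87%.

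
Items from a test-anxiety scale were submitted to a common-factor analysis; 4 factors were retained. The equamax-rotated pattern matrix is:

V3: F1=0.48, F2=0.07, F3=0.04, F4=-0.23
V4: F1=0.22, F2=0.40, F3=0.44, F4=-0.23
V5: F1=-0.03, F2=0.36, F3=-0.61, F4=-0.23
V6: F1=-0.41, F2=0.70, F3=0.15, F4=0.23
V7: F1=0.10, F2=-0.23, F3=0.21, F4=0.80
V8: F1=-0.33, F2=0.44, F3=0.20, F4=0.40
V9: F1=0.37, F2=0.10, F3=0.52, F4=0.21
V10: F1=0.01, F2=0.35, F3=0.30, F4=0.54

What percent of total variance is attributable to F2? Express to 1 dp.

14.5%

SS loadings for F2 = 0.07² + 0.40² + 0.36² + 0.70² + (-0.23)² + 0.44² + 0.10² + 0.35² = 1.1635
With 8 standardized items, total variance = 8. Proportion = 1.1635/8 = 0.1454 → 14.54%.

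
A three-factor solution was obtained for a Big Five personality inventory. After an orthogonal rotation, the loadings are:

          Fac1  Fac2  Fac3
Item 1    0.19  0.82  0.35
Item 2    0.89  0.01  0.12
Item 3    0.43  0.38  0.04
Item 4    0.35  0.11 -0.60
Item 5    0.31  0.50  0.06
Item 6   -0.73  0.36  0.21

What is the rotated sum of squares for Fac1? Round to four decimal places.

SS loadings for Fac1 = 0.19² + 0.89² + 0.43² + 0.35² + 0.31² + (-0.73)² = 0.0361 + 0.7921 + 0.1849 + 0.1225 + 0.0961 + 0.5329 = 1.7646

1.7646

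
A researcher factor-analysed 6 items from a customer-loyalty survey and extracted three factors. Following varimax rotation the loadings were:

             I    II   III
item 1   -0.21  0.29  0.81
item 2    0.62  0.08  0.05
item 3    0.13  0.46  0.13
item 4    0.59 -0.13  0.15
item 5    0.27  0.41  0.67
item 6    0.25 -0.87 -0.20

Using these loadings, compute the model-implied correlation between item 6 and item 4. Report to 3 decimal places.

r̂ = Σ λ_i·λ_j across factors = (0.25)(0.59) + (-0.87)(-0.13) + (-0.20)(0.15)
  = +0.1475 +0.1131 -0.0300 = 0.2306

0.231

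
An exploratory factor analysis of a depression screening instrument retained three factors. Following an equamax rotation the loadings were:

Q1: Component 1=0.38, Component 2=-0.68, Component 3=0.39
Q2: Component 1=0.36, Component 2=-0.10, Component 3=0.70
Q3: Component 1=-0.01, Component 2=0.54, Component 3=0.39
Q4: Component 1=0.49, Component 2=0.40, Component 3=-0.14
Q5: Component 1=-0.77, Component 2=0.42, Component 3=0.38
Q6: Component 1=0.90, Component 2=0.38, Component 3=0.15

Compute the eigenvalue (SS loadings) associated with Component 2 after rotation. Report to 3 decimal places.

1.245

SS loadings for Component 2 = (-0.68)² + (-0.10)² + 0.54² + 0.40² + 0.42² + 0.38² = 0.4624 + 0.0100 + 0.2916 + 0.1600 + 0.1764 + 0.1444 = 1.2448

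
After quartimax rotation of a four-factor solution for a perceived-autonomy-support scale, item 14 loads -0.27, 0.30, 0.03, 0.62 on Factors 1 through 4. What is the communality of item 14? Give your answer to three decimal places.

h² = (-0.27)² + 0.30² + 0.03² + 0.62² = 0.0729 + 0.0900 + 0.0009 + 0.3844 = 0.5482

0.548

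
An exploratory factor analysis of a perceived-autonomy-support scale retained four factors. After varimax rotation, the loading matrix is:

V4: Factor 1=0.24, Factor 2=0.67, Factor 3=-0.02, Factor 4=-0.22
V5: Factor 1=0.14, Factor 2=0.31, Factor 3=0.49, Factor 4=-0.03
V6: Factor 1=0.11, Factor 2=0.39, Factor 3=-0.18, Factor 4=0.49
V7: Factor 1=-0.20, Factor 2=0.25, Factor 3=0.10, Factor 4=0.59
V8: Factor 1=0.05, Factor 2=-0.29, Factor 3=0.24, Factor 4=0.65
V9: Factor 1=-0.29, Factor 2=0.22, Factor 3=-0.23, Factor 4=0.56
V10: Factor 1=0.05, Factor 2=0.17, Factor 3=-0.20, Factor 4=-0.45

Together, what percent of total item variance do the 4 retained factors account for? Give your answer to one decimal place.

Communalities: 0.5553, 0.3567, 0.4367, 0.4606, 0.5667, 0.4990, 0.2739; Σh² = 3.1489.
Total variance with 7 standardized items is 7, so the solution explains 3.1489/7 = 0.4498 = 44.98%.

45.0%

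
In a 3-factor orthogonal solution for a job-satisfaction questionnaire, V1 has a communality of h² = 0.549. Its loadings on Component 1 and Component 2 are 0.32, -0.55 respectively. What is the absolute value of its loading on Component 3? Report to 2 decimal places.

0.38

Under orthogonal rotation h² = Σλ², so λ_Component 3² = h² − (0.4049) = 0.549 − 0.4049 = 0.1441.
|λ| = √0.1441 = 0.3796.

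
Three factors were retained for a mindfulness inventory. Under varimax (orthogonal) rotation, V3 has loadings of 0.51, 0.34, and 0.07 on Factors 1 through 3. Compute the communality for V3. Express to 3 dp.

h² = 0.51² + 0.34² + 0.07² = 0.2601 + 0.1156 + 0.0049 = 0.3806

0.381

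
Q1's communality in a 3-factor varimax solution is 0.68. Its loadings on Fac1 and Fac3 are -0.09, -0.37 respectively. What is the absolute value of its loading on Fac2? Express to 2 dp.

Under orthogonal rotation h² = Σλ², so λ_Fac2² = h² − (0.1450) = 0.68 − 0.1450 = 0.5350.
|λ| = √0.5350 = 0.7314.

0.73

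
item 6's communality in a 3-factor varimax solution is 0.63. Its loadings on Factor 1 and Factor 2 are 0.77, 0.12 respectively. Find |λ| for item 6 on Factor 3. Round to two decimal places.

0.15

Under orthogonal rotation h² = Σλ², so λ_Factor 3² = h² − (0.6073) = 0.63 − 0.6073 = 0.0227.
|λ| = √0.0227 = 0.1507.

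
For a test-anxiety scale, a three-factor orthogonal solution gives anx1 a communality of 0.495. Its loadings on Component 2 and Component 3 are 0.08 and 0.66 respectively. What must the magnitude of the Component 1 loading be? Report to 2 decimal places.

Under orthogonal rotation h² = Σλ², so λ_Component 1² = h² − (0.4420) = 0.495 − 0.4420 = 0.0530.
|λ| = √0.0530 = 0.2302.

0.23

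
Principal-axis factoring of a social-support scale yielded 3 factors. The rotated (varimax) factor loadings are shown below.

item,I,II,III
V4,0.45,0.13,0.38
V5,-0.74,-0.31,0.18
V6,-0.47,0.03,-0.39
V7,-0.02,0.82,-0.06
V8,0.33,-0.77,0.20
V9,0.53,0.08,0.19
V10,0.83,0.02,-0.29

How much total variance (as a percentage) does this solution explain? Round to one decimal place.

56.1%

SS loadings by factor: 2.0501, 1.3860, 0.4927; total = 3.9288.
Total variance with 7 standardized items is 7, so the solution explains 3.9288/7 = 0.5613 = 56.13%.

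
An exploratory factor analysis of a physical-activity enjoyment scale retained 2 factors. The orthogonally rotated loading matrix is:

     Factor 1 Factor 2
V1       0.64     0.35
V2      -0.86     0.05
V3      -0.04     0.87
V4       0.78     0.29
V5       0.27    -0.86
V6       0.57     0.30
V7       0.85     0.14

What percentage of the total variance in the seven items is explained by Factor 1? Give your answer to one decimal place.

41.1%

SS loadings for Factor 1 = 0.64² + (-0.86)² + (-0.04)² + 0.78² + 0.27² + 0.57² + 0.85² = 2.8795
With 7 standardized items, total variance = 7. Proportion = 2.8795/7 = 0.4114 → 41.14%.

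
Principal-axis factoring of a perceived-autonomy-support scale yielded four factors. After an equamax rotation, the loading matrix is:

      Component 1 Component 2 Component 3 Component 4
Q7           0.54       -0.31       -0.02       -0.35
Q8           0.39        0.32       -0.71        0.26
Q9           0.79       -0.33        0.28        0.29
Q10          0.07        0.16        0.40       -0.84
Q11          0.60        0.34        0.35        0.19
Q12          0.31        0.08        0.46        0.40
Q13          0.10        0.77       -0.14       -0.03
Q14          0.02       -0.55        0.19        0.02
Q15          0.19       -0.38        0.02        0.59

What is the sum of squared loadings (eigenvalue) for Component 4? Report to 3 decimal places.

SS loadings for Component 4 = (-0.35)² + 0.26² + 0.29² + (-0.84)² + 0.19² + 0.40² + (-0.03)² + 0.02² + 0.59² = 0.1225 + 0.0676 + 0.0841 + 0.7056 + 0.0361 + 0.1600 + 0.0009 + 0.0004 + 0.3481 = 1.5253

1.525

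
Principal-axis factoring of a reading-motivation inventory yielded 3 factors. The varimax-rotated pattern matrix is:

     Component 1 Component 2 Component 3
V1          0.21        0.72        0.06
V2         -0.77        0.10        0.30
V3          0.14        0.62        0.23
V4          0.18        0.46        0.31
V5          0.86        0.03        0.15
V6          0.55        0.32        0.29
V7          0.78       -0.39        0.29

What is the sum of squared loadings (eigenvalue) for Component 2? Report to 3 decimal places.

SS loadings for Component 2 = 0.72² + 0.10² + 0.62² + 0.46² + 0.03² + 0.32² + (-0.39)² = 0.5184 + 0.0100 + 0.3844 + 0.2116 + 0.0009 + 0.1024 + 0.1521 = 1.3798

1.380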